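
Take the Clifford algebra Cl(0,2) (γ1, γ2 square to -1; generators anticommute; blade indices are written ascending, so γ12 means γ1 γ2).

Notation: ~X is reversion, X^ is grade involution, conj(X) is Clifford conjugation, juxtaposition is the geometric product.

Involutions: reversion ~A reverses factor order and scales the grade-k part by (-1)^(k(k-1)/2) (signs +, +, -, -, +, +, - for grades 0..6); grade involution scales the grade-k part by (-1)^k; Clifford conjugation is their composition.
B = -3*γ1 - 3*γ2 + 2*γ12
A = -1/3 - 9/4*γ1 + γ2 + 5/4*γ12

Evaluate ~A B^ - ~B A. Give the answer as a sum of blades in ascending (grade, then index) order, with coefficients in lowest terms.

first term: 25/4 + 19/4*γ1 - 1/4*γ2 - 125/12*γ12
second term: -5/4 - 3/4*γ1 + 37/4*γ2 - 109/12*γ12
Answer: 15/2 + 11/2*γ1 - 19/2*γ2 - 4/3*γ12


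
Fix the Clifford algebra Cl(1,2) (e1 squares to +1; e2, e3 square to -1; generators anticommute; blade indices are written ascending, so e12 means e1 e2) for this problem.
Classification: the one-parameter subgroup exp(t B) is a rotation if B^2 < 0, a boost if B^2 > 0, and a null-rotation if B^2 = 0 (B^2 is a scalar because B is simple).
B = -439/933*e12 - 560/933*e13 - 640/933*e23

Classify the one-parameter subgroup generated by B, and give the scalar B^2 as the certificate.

B^2 term by term: the squares give (-439/933)^2*(e12)^2 + (-560/933)^2*(e13)^2 + (-640/933)^2*(e23)^2 = 192721/870489*(+1) + 313600/870489*(+1) + 409600/870489*(-1) = 1/9 (each basis 2-blade squares to minus the product of its generators' squares); cross terms between blades sharing an index anticommute and cancel. So B^2 = 1/9.
Answer: boost, certificate B^2 = 1/9. The invariant at work: B^2 = 1/9 is unchanged by conjugation, hence its sign classifies the subgroup whatever basis B is written in.


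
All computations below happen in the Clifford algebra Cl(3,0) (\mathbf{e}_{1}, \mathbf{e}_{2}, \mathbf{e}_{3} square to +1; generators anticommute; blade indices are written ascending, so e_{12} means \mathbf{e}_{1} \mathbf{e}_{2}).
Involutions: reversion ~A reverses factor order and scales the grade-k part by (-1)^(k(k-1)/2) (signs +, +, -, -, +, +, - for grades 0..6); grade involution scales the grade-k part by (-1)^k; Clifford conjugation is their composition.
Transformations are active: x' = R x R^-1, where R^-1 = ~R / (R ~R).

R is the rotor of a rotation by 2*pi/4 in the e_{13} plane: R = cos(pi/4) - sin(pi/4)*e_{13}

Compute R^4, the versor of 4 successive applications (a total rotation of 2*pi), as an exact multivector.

Rotor phase runs at HALF the rotation angle; powers of one rotor simply add phase, so after 4 steps in e_{13} the phase is 4*pi/4 = \pi and R^4 = cos(\pi) - sin(\pi)*e_{13}.
cos(\pi) = -1 and sin(\pi) = 0, so R^4 = -1. The total rotation 2*pi is 1 full turn, so every vector returns to itself, yet the rotor is -1, on the OTHER sheet of the double cover (an odd number of 2*pi turns).
Answer: -1


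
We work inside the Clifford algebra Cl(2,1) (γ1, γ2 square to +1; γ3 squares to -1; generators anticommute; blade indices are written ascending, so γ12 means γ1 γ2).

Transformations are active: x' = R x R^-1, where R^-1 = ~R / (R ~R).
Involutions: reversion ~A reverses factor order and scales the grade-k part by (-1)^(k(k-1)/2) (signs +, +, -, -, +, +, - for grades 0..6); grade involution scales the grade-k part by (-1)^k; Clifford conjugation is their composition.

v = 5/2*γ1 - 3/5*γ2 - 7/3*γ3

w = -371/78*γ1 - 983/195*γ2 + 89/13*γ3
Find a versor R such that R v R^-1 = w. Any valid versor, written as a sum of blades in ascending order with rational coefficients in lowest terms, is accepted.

Since q(v) = q(w) = 1049/900, the sum R = v + w = -88/39*γ1 - 220/39*γ2 + 176/39*γ3 does the job whenever invertible.
Answer: -88/39*γ1 - 220/39*γ2 + 176/39*γ3


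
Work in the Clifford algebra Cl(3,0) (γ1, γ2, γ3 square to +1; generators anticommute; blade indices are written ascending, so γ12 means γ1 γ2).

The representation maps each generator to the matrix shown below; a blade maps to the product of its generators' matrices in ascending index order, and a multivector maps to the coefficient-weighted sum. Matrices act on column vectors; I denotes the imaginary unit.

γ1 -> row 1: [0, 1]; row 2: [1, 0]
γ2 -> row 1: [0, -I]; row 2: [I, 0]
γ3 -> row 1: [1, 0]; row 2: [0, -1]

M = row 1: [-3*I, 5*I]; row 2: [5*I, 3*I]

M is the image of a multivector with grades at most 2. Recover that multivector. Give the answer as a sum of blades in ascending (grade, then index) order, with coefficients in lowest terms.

Method: 1, rho(γ1), rho(γ2), rho(γ3) form a trace-orthogonal basis of the 2x2 complex matrices (tr(X Y) = 2 if X = Y, else 0), so M = m0*1 + m1*rho(γ1) + m2*rho(γ2) + m3*rho(γ3) with m0 = tr(M)/2 = 0, m1 = tr(M rho(γ1))/2 = 5*I, m2 = tr(M rho(γ2))/2 = 0, m3 = tr(M rho(γ3))/2 = -3*I.
Multiplying table entries, the bivector images are rho(γ12) = I*rho(γ3), rho(γ13) = -I*rho(γ2), rho(γ23) = I*rho(γ1); with real blade coefficients the real parts of m0..m3 are the coefficients of 1, γ1, γ2, γ3 and the imaginary parts give the bivectors (γ23: Im m1, γ13: -Im m2, γ12: Im m3).
Answer: -3*γ12 + 5*γ23


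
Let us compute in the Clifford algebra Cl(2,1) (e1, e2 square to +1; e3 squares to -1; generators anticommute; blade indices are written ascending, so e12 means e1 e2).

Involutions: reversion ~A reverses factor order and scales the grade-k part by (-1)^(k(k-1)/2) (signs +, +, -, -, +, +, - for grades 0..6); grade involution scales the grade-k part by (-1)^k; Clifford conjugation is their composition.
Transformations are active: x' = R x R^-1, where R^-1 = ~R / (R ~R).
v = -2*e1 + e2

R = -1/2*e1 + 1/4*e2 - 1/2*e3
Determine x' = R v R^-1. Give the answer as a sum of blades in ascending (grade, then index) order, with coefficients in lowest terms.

~R = -1/2*e1 + 1/4*e2 - 1/2*e3, and R ~R = 1/16, so R^-1 = ~R / (1/16).
R v = 5/4 - e13 + 1/2*e23
Answer: -18*e1 + 9*e2 - 20*e3


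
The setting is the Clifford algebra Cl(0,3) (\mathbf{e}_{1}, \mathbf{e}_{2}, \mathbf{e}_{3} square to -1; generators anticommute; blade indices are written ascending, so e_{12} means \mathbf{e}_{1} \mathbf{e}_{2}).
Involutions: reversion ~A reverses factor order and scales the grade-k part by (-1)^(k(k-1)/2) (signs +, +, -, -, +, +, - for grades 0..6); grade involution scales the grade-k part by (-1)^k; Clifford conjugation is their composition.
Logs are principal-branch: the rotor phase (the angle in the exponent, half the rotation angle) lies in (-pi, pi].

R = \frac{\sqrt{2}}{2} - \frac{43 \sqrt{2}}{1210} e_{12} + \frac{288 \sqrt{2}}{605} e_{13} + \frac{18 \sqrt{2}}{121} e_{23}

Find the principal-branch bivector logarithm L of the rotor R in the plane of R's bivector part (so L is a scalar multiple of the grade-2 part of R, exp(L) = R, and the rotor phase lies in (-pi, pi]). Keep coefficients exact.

The scalar part of R is \frac{\sqrt{2}}{2}, which fixes the principal-branch rotor phase; the unit plane is then the bivector part divided by the sine of that phase, and L is that plane scaled by the phase.
Concretely: cos(phase) = \frac{\sqrt{2}}{2} gives phase = ±\frac{\pi}{4}, and since phase/sin(phase) is even the sign is immaterial: L = (phase/sin(phase)) * <R>_2 = (\frac{\sqrt{2} \pi}{4}) * <R>_2.
Answer: - \frac{43 \pi}{2420} e_{12} + \frac{144 \pi}{605} e_{13} + \frac{9 \pi}{121} e_{23}


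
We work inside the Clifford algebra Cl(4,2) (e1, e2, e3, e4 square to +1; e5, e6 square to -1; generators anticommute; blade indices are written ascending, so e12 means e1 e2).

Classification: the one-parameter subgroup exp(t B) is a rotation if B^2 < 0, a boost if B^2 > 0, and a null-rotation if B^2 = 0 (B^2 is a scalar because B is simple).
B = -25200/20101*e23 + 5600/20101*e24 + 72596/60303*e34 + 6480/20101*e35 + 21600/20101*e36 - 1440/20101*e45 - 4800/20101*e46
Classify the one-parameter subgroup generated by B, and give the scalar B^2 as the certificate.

B^2 term by term: the squares give (-25200/20101)^2*(e23)^2 + (5600/20101)^2*(e24)^2 + (72596/60303)^2*(e34)^2 + (6480/20101)^2*(e35)^2 + (21600/20101)^2*(e36)^2 + (-1440/20101)^2*(e45)^2 + (-4800/20101)^2*(e46)^2 = 635040000/404050201*(-1) + 31360000/404050201*(-1) + 5270179216/3636451809*(-1) + 41990400/404050201*(+1) + 466560000/404050201*(+1) + 2073600/404050201*(+1) + 23040000/404050201*(+1) = -16/9 (each basis 2-blade squares to minus the product of its generators' squares); cross terms between blades sharing an index anticommute and cancel; the commuting (index-disjoint) pairs give grade-4 terms 2*c*c'*(blade product), which cancel blade by blade — e2345: 72576000/404050201 - 72576000/404050201 = 0; e2346: 241920000/404050201 - 241920000/404050201 = 0; e3456: 62208000/404050201 - 62208000/404050201 = 0 — confirming B is simple. So B^2 = -16/9.
Answer: rotation, certificate B^2 = -16/9. One invariant decides it: the square -16/9 survives every conjugation, and its sign is exactly the classification.


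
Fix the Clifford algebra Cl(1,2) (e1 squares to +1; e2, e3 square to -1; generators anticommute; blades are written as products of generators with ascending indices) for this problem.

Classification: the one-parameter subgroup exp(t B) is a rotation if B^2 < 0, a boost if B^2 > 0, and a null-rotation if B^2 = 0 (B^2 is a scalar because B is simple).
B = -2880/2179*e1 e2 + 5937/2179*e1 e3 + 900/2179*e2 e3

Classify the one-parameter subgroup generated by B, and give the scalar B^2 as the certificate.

B^2 term by term: the squares give (-2880/2179)^2*(e1 e2)^2 + (5937/2179)^2*(e1 e3)^2 + (900/2179)^2*(e2 e3)^2 = 8294400/4748041*(+1) + 35247969/4748041*(+1) + 810000/4748041*(-1) = 9 (each basis 2-blade squares to minus the product of its generators' squares); cross terms between blades sharing an index anticommute and cancel. So B^2 = 9.
Answer: boost, certificate B^2 = 9. The scalar 9 is the complete invariant here: its sign names the subgroup type.


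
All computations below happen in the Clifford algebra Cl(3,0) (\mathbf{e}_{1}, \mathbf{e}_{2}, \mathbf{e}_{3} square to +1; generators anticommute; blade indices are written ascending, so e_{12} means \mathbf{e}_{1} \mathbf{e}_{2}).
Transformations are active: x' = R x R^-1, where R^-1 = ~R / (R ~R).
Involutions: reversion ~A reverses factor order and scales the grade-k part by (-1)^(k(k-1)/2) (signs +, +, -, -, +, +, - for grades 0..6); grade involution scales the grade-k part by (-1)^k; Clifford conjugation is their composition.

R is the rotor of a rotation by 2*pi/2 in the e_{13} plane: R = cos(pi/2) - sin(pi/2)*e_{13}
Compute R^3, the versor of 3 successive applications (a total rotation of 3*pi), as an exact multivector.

Because a rotor carries half the rotation angle, composing 3 copies of this e_{13}-plane rotor multiplies the phase: 3*(pi/2) = \frac{3 \pi}{2}, hence R^3 = cos(\frac{3 \pi}{2}) - sin(\frac{3 \pi}{2})*e_{13}.
cos(\frac{3 \pi}{2}) = 0 and sin(\frac{3 \pi}{2}) = -1, so R^3 = e_{13}. The net rotation is 1*pi (after discarding 1 full turn, each of which contributes a factor -1 to the rotor); the rotor keeps the half-angle phase exactly.
Answer: e_{13}


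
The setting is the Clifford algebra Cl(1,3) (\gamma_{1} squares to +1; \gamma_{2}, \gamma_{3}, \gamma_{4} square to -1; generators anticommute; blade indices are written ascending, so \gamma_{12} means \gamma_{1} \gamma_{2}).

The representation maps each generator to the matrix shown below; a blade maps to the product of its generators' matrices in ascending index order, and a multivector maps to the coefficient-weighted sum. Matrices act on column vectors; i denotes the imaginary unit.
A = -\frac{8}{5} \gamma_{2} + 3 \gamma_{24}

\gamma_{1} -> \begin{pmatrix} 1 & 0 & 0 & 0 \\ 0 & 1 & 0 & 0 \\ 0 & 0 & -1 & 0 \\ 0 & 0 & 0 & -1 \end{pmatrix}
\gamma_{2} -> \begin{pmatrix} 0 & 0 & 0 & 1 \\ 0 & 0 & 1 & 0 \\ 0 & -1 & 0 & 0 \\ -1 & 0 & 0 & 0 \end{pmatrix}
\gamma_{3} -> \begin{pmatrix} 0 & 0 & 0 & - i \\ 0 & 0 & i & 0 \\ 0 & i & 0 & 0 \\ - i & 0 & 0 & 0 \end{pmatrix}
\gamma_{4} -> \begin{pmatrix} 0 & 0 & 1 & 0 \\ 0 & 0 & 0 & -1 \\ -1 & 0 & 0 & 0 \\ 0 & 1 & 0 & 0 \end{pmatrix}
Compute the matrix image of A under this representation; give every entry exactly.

Bivector images (products of the table entries): rho(\gamma_{24}) = rho(\gamma_{2})rho(\gamma_{4}) = \begin{pmatrix} 0 & 1 & 0 & 0 \\ -1 & 0 & 0 & 0 \\ 0 & 0 & 0 & 1 \\ 0 & 0 & -1 & 0 \end{pmatrix}.
M = (-\frac{8}{5})*rho(\gamma_{2}) + (3)*rho(\gamma_{24}), summed entrywise:
Answer: \begin{pmatrix} 0 & 3 & 0 & - \frac{8}{5} \\ -3 & 0 & - \frac{8}{5} & 0 \\ 0 & \frac{8}{5} & 0 & 3 \\ \frac{8}{5} & 0 & -3 & 0 \end{pmatrix}


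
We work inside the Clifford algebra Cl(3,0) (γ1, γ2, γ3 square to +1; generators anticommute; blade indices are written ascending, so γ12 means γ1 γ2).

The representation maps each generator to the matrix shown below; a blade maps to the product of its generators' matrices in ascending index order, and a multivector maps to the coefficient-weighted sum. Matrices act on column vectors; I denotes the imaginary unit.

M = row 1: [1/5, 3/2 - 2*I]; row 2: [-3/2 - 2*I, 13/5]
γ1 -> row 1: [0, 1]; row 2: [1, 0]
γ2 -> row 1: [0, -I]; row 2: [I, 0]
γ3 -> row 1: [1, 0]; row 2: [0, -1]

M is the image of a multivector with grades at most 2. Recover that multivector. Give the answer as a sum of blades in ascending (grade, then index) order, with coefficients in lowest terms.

Method: 1, rho(γ1), rho(γ2), rho(γ3) form a trace-orthogonal basis of the 2x2 complex matrices (tr(X Y) = 2 if X = Y, else 0), so M = m0*1 + m1*rho(γ1) + m2*rho(γ2) + m3*rho(γ3) with m0 = tr(M)/2 = 7/5, m1 = tr(M rho(γ1))/2 = -2*I, m2 = tr(M rho(γ2))/2 = 3*I/2, m3 = tr(M rho(γ3))/2 = -6/5.
Multiplying table entries, the bivector images are rho(γ12) = I*rho(γ3), rho(γ13) = -I*rho(γ2), rho(γ23) = I*rho(γ1); with real blade coefficients the real parts of m0..m3 are the coefficients of 1, γ1, γ2, γ3 and the imaginary parts give the bivectors (γ23: Im m1, γ13: -Im m2, γ12: Im m3).
Answer: 7/5 - 6/5*γ3 - 3/2*γ13 - 2*γ23


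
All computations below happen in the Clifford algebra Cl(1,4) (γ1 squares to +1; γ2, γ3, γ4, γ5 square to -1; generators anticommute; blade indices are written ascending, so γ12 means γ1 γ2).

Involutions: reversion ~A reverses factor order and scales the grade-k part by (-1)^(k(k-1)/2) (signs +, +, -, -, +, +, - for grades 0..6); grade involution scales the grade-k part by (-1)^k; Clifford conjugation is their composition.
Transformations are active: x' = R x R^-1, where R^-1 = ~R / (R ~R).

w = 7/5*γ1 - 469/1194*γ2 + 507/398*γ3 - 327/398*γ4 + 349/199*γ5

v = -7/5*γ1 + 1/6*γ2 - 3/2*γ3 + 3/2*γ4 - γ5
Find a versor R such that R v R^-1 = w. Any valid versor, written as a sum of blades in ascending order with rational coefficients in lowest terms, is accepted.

Reasoning: v^2 = w^2 = -3211/900 since conjugation preserves the quadratic form; R = v + w = -45/199*γ2 - 45/199*γ3 + 135/199*γ4 + 150/199*γ5 is then valid when invertible, keeping its own part and reversing (v - w)/2.
Answer: -45/199*γ2 - 45/199*γ3 + 135/199*γ4 + 150/199*γ5


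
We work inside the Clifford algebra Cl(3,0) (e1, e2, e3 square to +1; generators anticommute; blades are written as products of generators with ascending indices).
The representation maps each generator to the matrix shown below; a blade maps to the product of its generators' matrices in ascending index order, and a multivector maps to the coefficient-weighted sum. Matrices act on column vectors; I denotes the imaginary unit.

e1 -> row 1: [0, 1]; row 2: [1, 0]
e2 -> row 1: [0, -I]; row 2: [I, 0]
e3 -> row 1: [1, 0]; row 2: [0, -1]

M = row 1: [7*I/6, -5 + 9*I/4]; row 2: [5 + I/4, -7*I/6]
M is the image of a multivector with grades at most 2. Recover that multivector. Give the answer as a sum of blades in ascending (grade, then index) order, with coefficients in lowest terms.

Method: 1, rho(e1), rho(e2), rho(e3) form a trace-orthogonal basis of the 2x2 complex matrices (tr(X Y) = 2 if X = Y, else 0), so M = m0*1 + m1*rho(e1) + m2*rho(e2) + m3*rho(e3) with m0 = tr(M)/2 = 0, m1 = tr(M rho(e1))/2 = 5*I/4, m2 = tr(M rho(e2))/2 = -1 - 5*I, m3 = tr(M rho(e3))/2 = 7*I/6.
Multiplying table entries, the bivector images are rho(e1 e2) = I*rho(e3), rho(e1 e3) = -I*rho(e2), rho(e2 e3) = I*rho(e1); with real blade coefficients the real parts of m0..m3 are the coefficients of 1, e1, e2, e3 and the imaginary parts give the bivectors (e2 e3: Im m1, e1 e3: -Im m2, e1 e2: Im m3).
Answer: -e2 + 7/6*e1 e2 + 5*e1 e3 + 5/4*e2 e3


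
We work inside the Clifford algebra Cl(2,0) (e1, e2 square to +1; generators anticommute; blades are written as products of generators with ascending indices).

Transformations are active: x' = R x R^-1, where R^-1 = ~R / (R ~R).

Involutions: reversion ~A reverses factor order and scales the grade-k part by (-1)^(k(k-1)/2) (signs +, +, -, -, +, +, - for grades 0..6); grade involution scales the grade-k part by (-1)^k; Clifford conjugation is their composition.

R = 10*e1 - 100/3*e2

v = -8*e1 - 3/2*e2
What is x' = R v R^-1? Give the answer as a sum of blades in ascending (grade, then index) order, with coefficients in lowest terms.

~R = 10*e1 - 100/3*e2, and R ~R = 10900/9, so R^-1 = ~R / (10900/9).
R v = -30 - 845/3*e1 e2
Answer: 818/109*e1 + 687/218*e2


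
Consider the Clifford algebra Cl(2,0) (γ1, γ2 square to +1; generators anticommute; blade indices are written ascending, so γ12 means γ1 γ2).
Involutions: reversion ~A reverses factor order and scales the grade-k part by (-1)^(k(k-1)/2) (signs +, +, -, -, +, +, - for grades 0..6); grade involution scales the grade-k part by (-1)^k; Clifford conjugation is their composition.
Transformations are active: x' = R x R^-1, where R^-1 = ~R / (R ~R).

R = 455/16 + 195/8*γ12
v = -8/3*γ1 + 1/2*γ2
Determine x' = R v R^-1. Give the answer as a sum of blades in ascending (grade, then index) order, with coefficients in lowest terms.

~R = 455/16 - 195/8*γ12, and R ~R = 359125/256, so R^-1 = ~R / (359125/256).
R v = -3055/48*γ1 + 2535/32*γ2
Answer: 22/255*γ1 + 461/170*γ2


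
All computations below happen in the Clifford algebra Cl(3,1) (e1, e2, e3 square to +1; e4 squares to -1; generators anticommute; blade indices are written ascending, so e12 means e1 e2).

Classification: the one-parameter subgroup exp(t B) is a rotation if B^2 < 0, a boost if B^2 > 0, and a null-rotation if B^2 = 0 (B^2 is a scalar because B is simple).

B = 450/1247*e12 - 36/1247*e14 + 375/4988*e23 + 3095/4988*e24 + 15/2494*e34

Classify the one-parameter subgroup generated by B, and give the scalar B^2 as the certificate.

B^2 term by term: the squares give (450/1247)^2*(e12)^2 + (-36/1247)^2*(e14)^2 + (375/4988)^2*(e23)^2 + (3095/4988)^2*(e24)^2 + (15/2494)^2*(e34)^2 = 202500/1555009*(-1) + 1296/1555009*(+1) + 140625/24880144*(-1) + 9579025/24880144*(+1) + 225/6220036*(+1) = 1/4 (each basis 2-blade squares to minus the product of its generators' squares); cross terms between blades sharing an index anticommute and cancel; the commuting (index-disjoint) pairs give grade-4 terms 2*c*c'*(blade product), which cancel blade by blade — e1234: 6750/1555009 - 6750/1555009 = 0 — confirming B is simple. So B^2 = 1/4.
Answer: boost, certificate B^2 = 1/4. One invariant decides it: the square 1/4 survives every conjugation, and its sign is exactly the classification.


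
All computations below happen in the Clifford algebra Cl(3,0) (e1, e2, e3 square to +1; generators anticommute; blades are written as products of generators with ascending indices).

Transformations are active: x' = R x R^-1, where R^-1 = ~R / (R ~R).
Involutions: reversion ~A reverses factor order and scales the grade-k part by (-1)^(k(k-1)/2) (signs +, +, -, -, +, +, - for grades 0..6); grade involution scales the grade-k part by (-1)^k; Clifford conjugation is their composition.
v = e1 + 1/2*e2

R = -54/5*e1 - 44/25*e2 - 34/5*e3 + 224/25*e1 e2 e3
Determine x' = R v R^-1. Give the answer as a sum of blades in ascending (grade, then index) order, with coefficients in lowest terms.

~R = -54/5*e1 - 44/25*e2 - 34/5*e3 - 224/25*e1 e2 e3, and R ~R = 153912/625, so R^-1 = ~R / (153912/625).
R v = -292/25 - 91/25*e1 e2 + 58/25*e1 e3 + 309/25*e2 e3
Answer: 5925/6413*e1 - 6437/12826*e2 + 46/121*e3


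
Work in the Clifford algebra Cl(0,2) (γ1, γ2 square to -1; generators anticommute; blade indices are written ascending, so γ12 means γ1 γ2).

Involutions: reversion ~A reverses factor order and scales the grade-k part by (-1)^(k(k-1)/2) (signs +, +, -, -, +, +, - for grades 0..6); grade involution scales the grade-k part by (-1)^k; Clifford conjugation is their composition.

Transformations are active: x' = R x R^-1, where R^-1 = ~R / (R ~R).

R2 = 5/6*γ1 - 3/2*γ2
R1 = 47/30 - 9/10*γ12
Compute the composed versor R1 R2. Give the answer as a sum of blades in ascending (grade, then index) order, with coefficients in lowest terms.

Distribute over the terms of R1 (each basis-blade product reordered to ascending indices, repeated generators contracted through their squares):
(47/30) R2 = 47/36*γ1 - 47/20*γ2
(-9/10*γ12) R2 = -27/20*γ1 - 3/4*γ2
Summing the partial products and collecting blades:
Answer: -2/45*γ1 - 31/10*γ2


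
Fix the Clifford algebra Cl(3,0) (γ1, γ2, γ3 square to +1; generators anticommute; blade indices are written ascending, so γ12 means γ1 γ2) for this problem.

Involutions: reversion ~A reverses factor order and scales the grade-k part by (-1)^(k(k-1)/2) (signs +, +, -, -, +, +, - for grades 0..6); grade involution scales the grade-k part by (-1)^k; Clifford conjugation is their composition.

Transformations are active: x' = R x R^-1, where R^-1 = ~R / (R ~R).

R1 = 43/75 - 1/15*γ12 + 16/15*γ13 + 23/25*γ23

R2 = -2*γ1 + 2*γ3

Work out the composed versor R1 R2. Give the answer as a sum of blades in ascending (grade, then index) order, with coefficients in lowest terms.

Distribute over the terms of R2 (each basis-blade product reordered to ascending indices, repeated generators contracted through their squares):
R1 (-2*γ1) = -86/75*γ1 - 2/15*γ2 + 32/15*γ3 - 46/25*γ123
R1 (2*γ3) = 32/15*γ1 + 46/25*γ2 + 86/75*γ3 - 2/15*γ123
Summing the partial products and collecting blades:
Answer: 74/75*γ1 + 128/75*γ2 + 82/25*γ3 - 148/75*γ123


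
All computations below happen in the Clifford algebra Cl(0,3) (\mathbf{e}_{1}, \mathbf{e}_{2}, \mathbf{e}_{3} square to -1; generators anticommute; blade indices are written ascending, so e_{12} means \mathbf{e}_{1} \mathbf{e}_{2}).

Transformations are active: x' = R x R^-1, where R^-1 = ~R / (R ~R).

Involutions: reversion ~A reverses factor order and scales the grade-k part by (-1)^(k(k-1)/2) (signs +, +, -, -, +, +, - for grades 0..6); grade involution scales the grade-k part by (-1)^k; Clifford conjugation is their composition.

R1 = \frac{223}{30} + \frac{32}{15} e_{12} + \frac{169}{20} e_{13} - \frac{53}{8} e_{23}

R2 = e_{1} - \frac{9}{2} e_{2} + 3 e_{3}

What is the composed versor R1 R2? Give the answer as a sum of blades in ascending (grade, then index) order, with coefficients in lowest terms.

Distribute over the terms of R2 (each basis-blade product reordered to ascending indices, repeated generators contracted through their squares):
R1 (e_{1}) = \frac{223}{30} e_{1} + \frac{32}{15} e_{2} + \frac{169}{20} e_{3} - \frac{53}{8} e_{123}
R1 (-\frac{9}{2} e_{2}) = \frac{48}{5} e_{1} - \frac{669}{20} e_{2} + \frac{477}{16} e_{3} + \frac{1521}{40} e_{123}
R1 (3 e_{3}) = -\frac{507}{20} e_{1} + \frac{159}{8} e_{2} + \frac{223}{10} e_{3} + \frac{32}{5} e_{123}
Summing the partial products and collecting blades:
Answer: -\frac{499}{60} e_{1} - \frac{1373}{120} e_{2} + \frac{969}{16} e_{3} + \frac{189}{5} e_{123}


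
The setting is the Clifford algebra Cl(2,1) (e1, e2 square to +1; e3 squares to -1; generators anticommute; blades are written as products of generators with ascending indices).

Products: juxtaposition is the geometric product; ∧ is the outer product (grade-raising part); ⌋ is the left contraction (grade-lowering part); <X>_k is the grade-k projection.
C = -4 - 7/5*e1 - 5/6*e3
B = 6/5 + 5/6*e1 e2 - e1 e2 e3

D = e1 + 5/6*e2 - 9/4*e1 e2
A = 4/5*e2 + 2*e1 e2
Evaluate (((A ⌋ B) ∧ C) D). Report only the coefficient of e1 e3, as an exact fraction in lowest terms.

step 1: -5/3 - 2/3*e1 + 2*e3 + 4/5*e1 e3
step 2: 20/3 + 5*e1 - 119/18*e3 + 7/45*e1 e3
step 3: 5 + 20/3*e1 - 205/36*e2 - 7/45*e3 - 65/6*e1 e2 + 119/18*e1 e3 + 1393/270*e2 e3 + 3185/216*e1 e2 e3
Answer: 119/18


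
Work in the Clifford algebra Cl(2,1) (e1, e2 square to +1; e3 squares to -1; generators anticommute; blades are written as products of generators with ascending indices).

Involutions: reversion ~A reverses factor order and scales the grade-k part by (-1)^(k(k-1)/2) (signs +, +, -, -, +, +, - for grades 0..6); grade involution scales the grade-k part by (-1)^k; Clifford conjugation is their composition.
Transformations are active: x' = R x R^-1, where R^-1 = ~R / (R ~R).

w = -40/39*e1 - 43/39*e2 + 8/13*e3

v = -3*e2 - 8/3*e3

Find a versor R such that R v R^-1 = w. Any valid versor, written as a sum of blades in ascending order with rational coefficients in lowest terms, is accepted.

The midline construction: v and w both square to 17/9, so reflecting in their sum -40/39*e1 - 160/39*e2 - 80/39*e3 exchanges them.
Answer: -40/39*e1 - 160/39*e2 - 80/39*e3


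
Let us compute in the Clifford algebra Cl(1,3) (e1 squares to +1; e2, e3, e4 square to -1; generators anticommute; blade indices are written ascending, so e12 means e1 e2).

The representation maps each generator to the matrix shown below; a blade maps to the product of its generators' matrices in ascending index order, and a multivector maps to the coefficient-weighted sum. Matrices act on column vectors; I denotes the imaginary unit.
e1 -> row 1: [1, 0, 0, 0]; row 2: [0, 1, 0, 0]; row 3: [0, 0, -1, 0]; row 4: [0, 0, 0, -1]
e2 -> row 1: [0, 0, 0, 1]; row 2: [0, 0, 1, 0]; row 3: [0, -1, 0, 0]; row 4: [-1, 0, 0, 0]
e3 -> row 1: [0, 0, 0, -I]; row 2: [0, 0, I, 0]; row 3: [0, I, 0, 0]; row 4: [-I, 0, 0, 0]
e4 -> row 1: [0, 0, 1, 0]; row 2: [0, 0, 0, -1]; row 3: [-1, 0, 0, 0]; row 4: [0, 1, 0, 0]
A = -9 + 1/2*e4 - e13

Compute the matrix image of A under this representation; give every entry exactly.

Bivector images (products of the table entries): rho(e13) = rho(e1)rho(e3) = row 1: [0, 0, 0, -I]; row 2: [0, 0, I, 0]; row 3: [0, -I, 0, 0]; row 4: [I, 0, 0, 0].
M = (-9)*1 + (1/2)*rho(e4) + (-1)*rho(e13), summed entrywise (1 is the identity matrix):
Answer: row 1: [-9, 0, 1/2, I]; row 2: [0, -9, -I, -1/2]; row 3: [-1/2, I, -9, 0]; row 4: [-I, 1/2, 0, -9]


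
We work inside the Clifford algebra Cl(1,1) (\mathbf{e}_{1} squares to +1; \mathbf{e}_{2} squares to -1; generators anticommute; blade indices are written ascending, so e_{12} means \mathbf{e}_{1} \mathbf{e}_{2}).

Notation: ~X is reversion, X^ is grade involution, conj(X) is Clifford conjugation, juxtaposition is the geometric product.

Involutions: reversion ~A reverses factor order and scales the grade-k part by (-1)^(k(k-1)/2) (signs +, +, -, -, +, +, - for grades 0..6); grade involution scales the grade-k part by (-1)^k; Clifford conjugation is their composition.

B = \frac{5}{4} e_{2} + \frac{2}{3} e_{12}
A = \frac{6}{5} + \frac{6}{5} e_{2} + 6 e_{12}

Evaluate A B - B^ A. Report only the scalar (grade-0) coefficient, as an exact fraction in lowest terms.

first term: \frac{5}{2} - \frac{67}{10} e_{1} + \frac{3}{2} e_{2} + \frac{4}{5} e_{12}
second term: \frac{11}{2} - \frac{83}{10} e_{1} - \frac{3}{2} e_{2} + \frac{4}{5} e_{12}
Answer: -3


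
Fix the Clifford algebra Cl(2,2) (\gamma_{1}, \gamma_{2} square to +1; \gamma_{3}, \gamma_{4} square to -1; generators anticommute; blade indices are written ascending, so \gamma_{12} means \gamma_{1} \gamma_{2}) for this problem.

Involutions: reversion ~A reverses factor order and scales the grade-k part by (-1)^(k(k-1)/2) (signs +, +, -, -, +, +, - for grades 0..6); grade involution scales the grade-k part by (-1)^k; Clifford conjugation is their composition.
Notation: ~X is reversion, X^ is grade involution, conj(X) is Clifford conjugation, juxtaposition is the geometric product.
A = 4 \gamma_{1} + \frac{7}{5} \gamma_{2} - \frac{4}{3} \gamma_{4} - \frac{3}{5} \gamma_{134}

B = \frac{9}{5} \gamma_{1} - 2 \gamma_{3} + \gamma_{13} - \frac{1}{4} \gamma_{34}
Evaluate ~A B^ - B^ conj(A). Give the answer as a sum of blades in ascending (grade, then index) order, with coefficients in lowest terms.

first term: -\frac{36}{5} + \frac{3}{20} \gamma_{1} + \frac{13}{3} \gamma_{3} + \frac{3}{5} \gamma_{4} + \frac{63}{25} \gamma_{12} + 8 \gamma_{13} - \frac{6}{5} \gamma_{14} + \frac{14}{5} \gamma_{23} + \frac{119}{75} \gamma_{34} - \frac{7}{5} \gamma_{123} - \frac{7}{3} \gamma_{134} - \frac{7}{20} \gamma_{234}
second term: \frac{36}{5} - \frac{3}{20} \gamma_{1} + \frac{13}{3} \gamma_{3} - \frac{3}{5} \gamma_{4} + \frac{63}{25} \gamma_{12} + 8 \gamma_{13} - \frac{18}{5} \gamma_{14} + \frac{14}{5} \gamma_{23} + \frac{281}{75} \gamma_{34} + \frac{7}{5} \gamma_{123} + \frac{7}{3} \gamma_{134} + \frac{7}{20} \gamma_{234}
Answer: -\frac{72}{5} + \frac{3}{10} \gamma_{1} + \frac{6}{5} \gamma_{4} + \frac{12}{5} \gamma_{14} - \frac{54}{25} \gamma_{34} - \frac{14}{5} \gamma_{123} - \frac{14}{3} \gamma_{134} - \frac{7}{10} \gamma_{234}


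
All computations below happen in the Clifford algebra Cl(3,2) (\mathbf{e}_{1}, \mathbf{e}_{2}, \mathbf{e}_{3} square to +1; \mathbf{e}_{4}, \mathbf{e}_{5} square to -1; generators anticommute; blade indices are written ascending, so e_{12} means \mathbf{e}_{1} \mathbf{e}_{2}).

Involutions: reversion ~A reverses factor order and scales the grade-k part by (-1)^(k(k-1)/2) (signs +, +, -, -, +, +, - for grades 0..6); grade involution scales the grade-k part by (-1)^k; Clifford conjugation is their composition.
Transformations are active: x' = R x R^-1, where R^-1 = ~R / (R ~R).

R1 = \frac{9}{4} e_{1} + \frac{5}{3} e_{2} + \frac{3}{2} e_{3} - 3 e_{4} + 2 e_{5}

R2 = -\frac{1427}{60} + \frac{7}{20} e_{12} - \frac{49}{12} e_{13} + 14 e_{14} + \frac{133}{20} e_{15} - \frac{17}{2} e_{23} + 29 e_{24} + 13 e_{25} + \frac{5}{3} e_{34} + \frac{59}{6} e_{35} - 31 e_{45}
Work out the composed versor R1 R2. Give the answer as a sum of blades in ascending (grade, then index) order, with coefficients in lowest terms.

Distribute over the terms of R1 (each basis-blade product reordered to ascending indices, repeated generators contracted through their squares):
(\frac{9}{4} e_{1}) R2 = -\frac{4281}{80} e_{1} + \frac{63}{80} e_{2} - \frac{147}{16} e_{3} + \frac{63}{2} e_{4} + \frac{1197}{80} e_{5} - \frac{153}{8} e_{123} + \frac{261}{4} e_{124} + \frac{117}{4} e_{125} + \frac{15}{4} e_{134} + \frac{177}{8} e_{135} - \frac{279}{4} e_{145}
(\frac{5}{3} e_{2}) R2 = -\frac{7}{12} e_{1} - \frac{1427}{36} e_{2} - \frac{85}{6} e_{3} + \frac{145}{3} e_{4} + \frac{65}{3} e_{5} + \frac{245}{36} e_{123} - \frac{70}{3} e_{124} - \frac{133}{12} e_{125} + \frac{25}{9} e_{234} + \frac{295}{18} e_{235} - \frac{155}{3} e_{245}
(\frac{3}{2} e_{3}) R2 = \frac{49}{8} e_{1} + \frac{51}{4} e_{2} - \frac{1427}{40} e_{3} + \frac{5}{2} e_{4} + \frac{59}{4} e_{5} + \frac{21}{40} e_{123} - 21 e_{134} - \frac{399}{40} e_{135} - \frac{87}{2} e_{234} - \frac{39}{2} e_{235} - \frac{93}{2} e_{345}
(-3 e_{4}) R2 = -42 e_{1} - 87 e_{2} - 5 e_{3} + \frac{1427}{20} e_{4} - 93 e_{5} - \frac{21}{20} e_{124} + \frac{49}{4} e_{134} + \frac{399}{20} e_{145} + \frac{51}{2} e_{234} + 39 e_{245} + \frac{59}{2} e_{345}
(2 e_{5}) R2 = \frac{133}{10} e_{1} + 26 e_{2} + \frac{59}{3} e_{3} - 62 e_{4} - \frac{1427}{30} e_{5} + \frac{7}{10} e_{125} - \frac{49}{6} e_{135} + 28 e_{145} - 17 e_{235} + 58 e_{245} + \frac{10}{3} e_{345}
Summing the partial products and collecting blades:
Answer: -\frac{18401}{240} e_{1} - \frac{62713}{720} e_{2} - \frac{3549}{80} e_{3} + \frac{5501}{60} e_{4} - \frac{1427}{16} e_{5} - \frac{2123}{180} e_{123} + \frac{613}{15} e_{124} + \frac{283}{15} e_{125} - 5 e_{134} + \frac{239}{60} e_{135} - \frac{109}{5} e_{145} - \frac{137}{9} e_{234} - \frac{181}{9} e_{235} + \frac{136}{3} e_{245} - \frac{41}{3} e_{345}


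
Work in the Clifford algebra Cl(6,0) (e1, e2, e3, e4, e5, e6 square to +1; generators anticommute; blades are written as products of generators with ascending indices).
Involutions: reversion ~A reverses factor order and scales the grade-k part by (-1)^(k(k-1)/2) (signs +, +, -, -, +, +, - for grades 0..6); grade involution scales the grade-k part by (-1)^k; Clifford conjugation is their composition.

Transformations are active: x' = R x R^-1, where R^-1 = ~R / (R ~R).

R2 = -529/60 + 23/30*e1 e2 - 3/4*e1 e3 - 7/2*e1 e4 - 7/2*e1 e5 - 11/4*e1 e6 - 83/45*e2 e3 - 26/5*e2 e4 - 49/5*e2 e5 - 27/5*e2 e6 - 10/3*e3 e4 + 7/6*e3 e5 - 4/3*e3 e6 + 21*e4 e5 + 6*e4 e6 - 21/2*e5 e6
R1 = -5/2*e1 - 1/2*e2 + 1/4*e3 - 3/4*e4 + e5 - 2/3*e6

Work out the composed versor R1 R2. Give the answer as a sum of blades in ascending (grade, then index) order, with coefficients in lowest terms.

Distribute over the terms of R1 (each basis-blade product reordered to ascending indices, repeated generators contracted through their squares):
(-5/2*e1) R2 = 529/24*e1 - 23/12*e2 + 15/8*e3 + 35/4*e4 + 35/4*e5 + 55/8*e6 + 83/18*e1 e2 e3 + 13*e1 e2 e4 + 49/2*e1 e2 e5 + 27/2*e1 e2 e6 + 25/3*e1 e3 e4 - 35/12*e1 e3 e5 + 10/3*e1 e3 e6 - 105/2*e1 e4 e5 - 15*e1 e4 e6 + 105/4*e1 e5 e6
(-1/2*e2) R2 = 23/60*e1 + 529/120*e2 + 83/90*e3 + 13/5*e4 + 49/10*e5 + 27/10*e6 - 3/8*e1 e2 e3 - 7/4*e1 e2 e4 - 7/4*e1 e2 e5 - 11/8*e1 e2 e6 + 5/3*e2 e3 e4 - 7/12*e2 e3 e5 + 2/3*e2 e3 e6 - 21/2*e2 e4 e5 - 3*e2 e4 e6 + 21/4*e2 e5 e6
(1/4*e3) R2 = 3/16*e1 + 83/180*e2 - 529/240*e3 - 5/6*e4 + 7/24*e5 - 1/3*e6 + 23/120*e1 e2 e3 + 7/8*e1 e3 e4 + 7/8*e1 e3 e5 + 11/16*e1 e3 e6 + 13/10*e2 e3 e4 + 49/20*e2 e3 e5 + 27/20*e2 e3 e6 + 21/4*e3 e4 e5 + 3/2*e3 e4 e6 - 21/8*e3 e5 e6
(-3/4*e4) R2 = -21/8*e1 - 39/10*e2 - 5/2*e3 + 529/80*e4 - 63/4*e5 - 9/2*e6 - 23/40*e1 e2 e4 + 9/16*e1 e3 e4 - 21/8*e1 e4 e5 - 33/16*e1 e4 e6 + 83/60*e2 e3 e4 - 147/20*e2 e4 e5 - 81/20*e2 e4 e6 + 7/8*e3 e4 e5 - e3 e4 e6 + 63/8*e4 e5 e6
(e5) R2 = 7/2*e1 + 49/5*e2 - 7/6*e3 - 21*e4 - 529/60*e5 - 21/2*e6 + 23/30*e1 e2 e5 - 3/4*e1 e3 e5 - 7/2*e1 e4 e5 + 11/4*e1 e5 e6 - 83/45*e2 e3 e5 - 26/5*e2 e4 e5 + 27/5*e2 e5 e6 - 10/3*e3 e4 e5 + 4/3*e3 e5 e6 - 6*e4 e5 e6
(-2/3*e6) R2 = -11/6*e1 - 18/5*e2 - 8/9*e3 + 4*e4 - 7*e5 + 529/90*e6 - 23/45*e1 e2 e6 + 1/2*e1 e3 e6 + 7/3*e1 e4 e6 + 7/3*e1 e5 e6 + 166/135*e2 e3 e6 + 52/15*e2 e4 e6 + 98/15*e2 e5 e6 + 20/9*e3 e4 e6 - 7/9*e3 e5 e6 - 14*e4 e5 e6
Summing the partial products and collecting blades:
Answer: 5197/240*e1 + 1891/360*e2 - 317/80*e3 + 31/240*e4 - 141/8*e5 + 43/360*e6 + 797/180*e1 e2 e3 + 427/40*e1 e2 e4 + 1411/60*e1 e2 e5 + 4181/360*e1 e2 e6 + 469/48*e1 e3 e4 - 67/24*e1 e3 e5 + 217/48*e1 e3 e6 - 469/8*e1 e4 e5 - 707/48*e1 e4 e6 + 94/3*e1 e5 e6 + 87/20*e2 e3 e4 + 1/45*e2 e3 e5 + 1753/540*e2 e3 e6 - 461/20*e2 e4 e5 - 43/12*e2 e4 e6 + 1031/60*e2 e5 e6 + 67/24*e3 e4 e5 + 49/18*e3 e4 e6 - 149/72*e3 e5 e6 - 97/8*e4 e5 e6


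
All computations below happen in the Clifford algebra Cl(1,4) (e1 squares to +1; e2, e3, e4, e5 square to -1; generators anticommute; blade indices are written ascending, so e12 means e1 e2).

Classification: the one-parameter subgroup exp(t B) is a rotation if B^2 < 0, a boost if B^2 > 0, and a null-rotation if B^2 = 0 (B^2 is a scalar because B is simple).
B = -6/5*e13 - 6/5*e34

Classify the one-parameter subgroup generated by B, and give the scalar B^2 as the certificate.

B^2 term by term: the squares give (-6/5)^2*(e13)^2 + (-6/5)^2*(e34)^2 = 36/25*(+1) + 36/25*(-1) = 0 (each basis 2-blade squares to minus the product of its generators' squares); cross terms between blades sharing an index anticommute and cancel. So B^2 = 0.
Answer: null-rotation, certificate B^2 = 0. Key observation: B^2 = 0 is a conjugation invariant, so its sign decides the class regardless of the surface form of B.


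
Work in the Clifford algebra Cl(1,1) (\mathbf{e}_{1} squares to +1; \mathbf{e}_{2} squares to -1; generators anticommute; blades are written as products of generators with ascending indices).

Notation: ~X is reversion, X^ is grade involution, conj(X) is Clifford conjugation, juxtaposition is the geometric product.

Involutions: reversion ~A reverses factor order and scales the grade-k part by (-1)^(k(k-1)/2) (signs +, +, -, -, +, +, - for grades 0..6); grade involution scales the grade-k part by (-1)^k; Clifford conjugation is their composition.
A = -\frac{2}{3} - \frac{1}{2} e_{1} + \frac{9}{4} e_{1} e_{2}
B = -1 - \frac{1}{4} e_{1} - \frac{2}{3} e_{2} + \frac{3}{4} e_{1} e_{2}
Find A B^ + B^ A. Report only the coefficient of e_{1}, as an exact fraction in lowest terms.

first term: \frac{107}{48} - \frac{7}{6} e_{1} - \frac{199}{144} e_{2} - \frac{37}{12} e_{1} e_{2}
second term: \frac{107}{48} + \frac{11}{6} e_{1} + \frac{71}{144} e_{2} - \frac{29}{12} e_{1} e_{2}
Answer: \frac{2}{3}


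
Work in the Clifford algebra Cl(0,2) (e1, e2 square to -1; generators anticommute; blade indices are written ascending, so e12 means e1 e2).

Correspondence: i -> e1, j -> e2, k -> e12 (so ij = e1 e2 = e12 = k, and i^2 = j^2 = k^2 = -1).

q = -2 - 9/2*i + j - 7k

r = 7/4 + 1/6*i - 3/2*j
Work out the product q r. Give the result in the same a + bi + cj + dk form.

In blades: q = -2 - 9/2*e1 + e2 - 7*e12, r = 7/4 + 1/6*e1 - 3/2*e2.
Distribute q over r term by term (generator squares from the signature, products reordered to ascending indices): (-2)*r = -7/2 - 1/3*e1 + 3*e2; (-9/2*e1)*r = 3/4 - 63/8*e1 + 27/4*e12; (e2)*r = 3/2 + 7/4*e2 - 1/6*e12; (-7*e12)*r = -21/2*e1 - 7/6*e2 - 49/4*e12.
Sum: -5/4 - 449/24*e1 + 43/12*e2 - 17/3*e12; translating back through the correspondence:
Answer: -5/4 - 449/24*i + 43/12*j - 17/3*k


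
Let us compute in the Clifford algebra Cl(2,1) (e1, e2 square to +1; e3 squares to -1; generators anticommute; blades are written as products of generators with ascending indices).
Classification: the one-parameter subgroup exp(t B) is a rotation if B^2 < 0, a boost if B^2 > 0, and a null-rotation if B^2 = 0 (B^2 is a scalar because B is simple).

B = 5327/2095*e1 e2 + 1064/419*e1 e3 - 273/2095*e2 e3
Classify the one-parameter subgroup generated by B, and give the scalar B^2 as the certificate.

B^2 term by term: the squares give (5327/2095)^2*(e1 e2)^2 + (1064/419)^2*(e1 e3)^2 + (-273/2095)^2*(e2 e3)^2 = 28376929/4389025*(-1) + 1132096/175561*(+1) + 74529/4389025*(+1) = 0 (each basis 2-blade squares to minus the product of its generators' squares); cross terms between blades sharing an index anticommute and cancel. So B^2 = 0.
Answer: null-rotation, certificate B^2 = 0. Check the certificate: B^2 = 0, and that sign is decisive whatever form B takes.


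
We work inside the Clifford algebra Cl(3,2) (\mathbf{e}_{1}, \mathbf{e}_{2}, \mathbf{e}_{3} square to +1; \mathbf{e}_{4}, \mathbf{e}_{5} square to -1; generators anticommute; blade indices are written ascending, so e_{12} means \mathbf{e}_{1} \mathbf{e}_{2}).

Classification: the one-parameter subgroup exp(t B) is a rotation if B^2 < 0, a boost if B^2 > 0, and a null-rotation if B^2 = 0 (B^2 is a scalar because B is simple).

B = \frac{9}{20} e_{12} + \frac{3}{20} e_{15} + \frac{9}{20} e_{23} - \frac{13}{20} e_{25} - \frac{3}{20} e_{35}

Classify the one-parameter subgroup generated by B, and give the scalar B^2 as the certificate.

B^2 term by term: the squares give (\frac{9}{20})^2*(e_{12})^2 + (\frac{3}{20})^2*(e_{15})^2 + (\frac{9}{20})^2*(e_{23})^2 + (-\frac{13}{20})^2*(e_{25})^2 + (-\frac{3}{20})^2*(e_{35})^2 = \frac{81}{400}*(-1) + \frac{9}{400}*(+1) + \frac{81}{400}*(-1) + \frac{169}{400}*(+1) + \frac{9}{400}*(+1) = \frac{1}{16} (each basis 2-blade squares to minus the product of its generators' squares); cross terms between blades sharing an index anticommute and cancel; the commuting (index-disjoint) pairs give grade-4 terms 2*c*c'*(blade product), which cancel blade by blade — e_{1235}: -\frac{27}{200} + \frac{27}{200} = 0 — confirming B is simple. So B^2 = \frac{1}{16}.
Answer: boost, certificate B^2 = \frac{1}{16}. Certificate logic: \frac{1}{16} is a conjugation-invariant scalar, so its sign fixes rotation versus boost versus null-rotation outright.


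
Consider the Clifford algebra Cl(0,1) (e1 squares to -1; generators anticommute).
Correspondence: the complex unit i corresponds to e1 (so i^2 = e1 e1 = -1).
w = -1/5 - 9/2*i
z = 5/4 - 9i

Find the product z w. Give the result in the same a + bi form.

In blades: z = 5/4 - 9*e1, w = -1/5 - 9/2*e1.
Distribute z over w term by term (generator squares from the signature, products reordered to ascending indices): (5/4)*w = -1/4 - 45/8*e1; (-9*e1)*w = -81/2 + 9/5*e1.
Sum: -163/4 - 153/40*e1; translating back through the correspondence:
Answer: -163/4 - 153/40*i
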